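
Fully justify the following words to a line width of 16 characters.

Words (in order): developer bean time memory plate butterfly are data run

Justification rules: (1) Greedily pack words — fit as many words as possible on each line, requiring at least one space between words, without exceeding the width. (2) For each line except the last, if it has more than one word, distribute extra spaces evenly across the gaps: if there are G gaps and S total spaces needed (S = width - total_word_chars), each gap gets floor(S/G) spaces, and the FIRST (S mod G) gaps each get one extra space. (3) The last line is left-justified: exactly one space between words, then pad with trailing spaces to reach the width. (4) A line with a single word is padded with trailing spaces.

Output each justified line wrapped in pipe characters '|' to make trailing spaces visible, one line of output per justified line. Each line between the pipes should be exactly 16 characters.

Answer: |developer   bean|
|time      memory|
|plate  butterfly|
|are data run    |

Derivation:
Line 1: ['developer', 'bean'] (min_width=14, slack=2)
Line 2: ['time', 'memory'] (min_width=11, slack=5)
Line 3: ['plate', 'butterfly'] (min_width=15, slack=1)
Line 4: ['are', 'data', 'run'] (min_width=12, slack=4)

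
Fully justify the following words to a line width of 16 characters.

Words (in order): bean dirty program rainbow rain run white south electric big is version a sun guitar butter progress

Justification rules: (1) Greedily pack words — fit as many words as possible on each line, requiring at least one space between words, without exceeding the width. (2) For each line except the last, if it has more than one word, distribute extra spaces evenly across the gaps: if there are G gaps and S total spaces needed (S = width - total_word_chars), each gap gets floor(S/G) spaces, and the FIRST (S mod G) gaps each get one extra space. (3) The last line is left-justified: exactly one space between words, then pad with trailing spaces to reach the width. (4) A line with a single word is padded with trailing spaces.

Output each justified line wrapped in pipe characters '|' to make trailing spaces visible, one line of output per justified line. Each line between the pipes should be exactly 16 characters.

Line 1: ['bean', 'dirty'] (min_width=10, slack=6)
Line 2: ['program', 'rainbow'] (min_width=15, slack=1)
Line 3: ['rain', 'run', 'white'] (min_width=14, slack=2)
Line 4: ['south', 'electric'] (min_width=14, slack=2)
Line 5: ['big', 'is', 'version', 'a'] (min_width=16, slack=0)
Line 6: ['sun', 'guitar'] (min_width=10, slack=6)
Line 7: ['butter', 'progress'] (min_width=15, slack=1)

Answer: |bean       dirty|
|program  rainbow|
|rain  run  white|
|south   electric|
|big is version a|
|sun       guitar|
|butter progress |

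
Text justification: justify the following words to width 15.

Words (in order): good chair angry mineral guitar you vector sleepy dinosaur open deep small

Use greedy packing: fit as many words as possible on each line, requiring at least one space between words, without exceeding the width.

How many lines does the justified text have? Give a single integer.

Line 1: ['good', 'chair'] (min_width=10, slack=5)
Line 2: ['angry', 'mineral'] (min_width=13, slack=2)
Line 3: ['guitar', 'you'] (min_width=10, slack=5)
Line 4: ['vector', 'sleepy'] (min_width=13, slack=2)
Line 5: ['dinosaur', 'open'] (min_width=13, slack=2)
Line 6: ['deep', 'small'] (min_width=10, slack=5)
Total lines: 6

Answer: 6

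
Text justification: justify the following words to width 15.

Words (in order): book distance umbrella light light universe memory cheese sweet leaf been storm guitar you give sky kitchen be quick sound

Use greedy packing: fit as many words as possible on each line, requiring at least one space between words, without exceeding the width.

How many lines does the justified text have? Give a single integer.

Answer: 9

Derivation:
Line 1: ['book', 'distance'] (min_width=13, slack=2)
Line 2: ['umbrella', 'light'] (min_width=14, slack=1)
Line 3: ['light', 'universe'] (min_width=14, slack=1)
Line 4: ['memory', 'cheese'] (min_width=13, slack=2)
Line 5: ['sweet', 'leaf', 'been'] (min_width=15, slack=0)
Line 6: ['storm', 'guitar'] (min_width=12, slack=3)
Line 7: ['you', 'give', 'sky'] (min_width=12, slack=3)
Line 8: ['kitchen', 'be'] (min_width=10, slack=5)
Line 9: ['quick', 'sound'] (min_width=11, slack=4)
Total lines: 9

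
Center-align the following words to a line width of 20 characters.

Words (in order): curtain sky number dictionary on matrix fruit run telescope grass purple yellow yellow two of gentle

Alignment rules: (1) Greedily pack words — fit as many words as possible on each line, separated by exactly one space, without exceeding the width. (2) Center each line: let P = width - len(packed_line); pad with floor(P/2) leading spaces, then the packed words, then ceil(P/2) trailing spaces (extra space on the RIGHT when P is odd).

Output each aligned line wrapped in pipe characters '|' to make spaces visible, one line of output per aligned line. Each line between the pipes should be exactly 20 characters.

Answer: | curtain sky number |
|dictionary on matrix|
|fruit run telescope |
|grass purple yellow |
|yellow two of gentle|

Derivation:
Line 1: ['curtain', 'sky', 'number'] (min_width=18, slack=2)
Line 2: ['dictionary', 'on', 'matrix'] (min_width=20, slack=0)
Line 3: ['fruit', 'run', 'telescope'] (min_width=19, slack=1)
Line 4: ['grass', 'purple', 'yellow'] (min_width=19, slack=1)
Line 5: ['yellow', 'two', 'of', 'gentle'] (min_width=20, slack=0)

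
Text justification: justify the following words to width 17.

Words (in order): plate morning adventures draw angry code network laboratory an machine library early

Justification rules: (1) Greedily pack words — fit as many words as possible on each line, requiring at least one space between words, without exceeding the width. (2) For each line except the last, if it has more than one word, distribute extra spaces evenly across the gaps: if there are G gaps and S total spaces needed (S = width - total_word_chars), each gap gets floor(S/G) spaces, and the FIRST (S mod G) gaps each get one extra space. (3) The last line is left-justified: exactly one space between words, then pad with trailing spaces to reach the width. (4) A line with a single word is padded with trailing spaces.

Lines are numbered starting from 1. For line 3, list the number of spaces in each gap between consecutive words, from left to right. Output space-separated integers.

Answer: 8

Derivation:
Line 1: ['plate', 'morning'] (min_width=13, slack=4)
Line 2: ['adventures', 'draw'] (min_width=15, slack=2)
Line 3: ['angry', 'code'] (min_width=10, slack=7)
Line 4: ['network'] (min_width=7, slack=10)
Line 5: ['laboratory', 'an'] (min_width=13, slack=4)
Line 6: ['machine', 'library'] (min_width=15, slack=2)
Line 7: ['early'] (min_width=5, slack=12)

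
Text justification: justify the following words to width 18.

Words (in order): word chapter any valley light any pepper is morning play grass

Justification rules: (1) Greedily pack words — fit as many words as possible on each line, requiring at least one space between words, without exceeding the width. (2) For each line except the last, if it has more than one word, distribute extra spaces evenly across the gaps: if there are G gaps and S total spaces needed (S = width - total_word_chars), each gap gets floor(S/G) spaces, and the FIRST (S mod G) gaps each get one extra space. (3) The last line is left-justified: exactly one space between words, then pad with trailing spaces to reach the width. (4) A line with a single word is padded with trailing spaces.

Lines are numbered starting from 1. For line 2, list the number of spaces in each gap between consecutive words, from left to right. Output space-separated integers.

Answer: 2 2

Derivation:
Line 1: ['word', 'chapter', 'any'] (min_width=16, slack=2)
Line 2: ['valley', 'light', 'any'] (min_width=16, slack=2)
Line 3: ['pepper', 'is', 'morning'] (min_width=17, slack=1)
Line 4: ['play', 'grass'] (min_width=10, slack=8)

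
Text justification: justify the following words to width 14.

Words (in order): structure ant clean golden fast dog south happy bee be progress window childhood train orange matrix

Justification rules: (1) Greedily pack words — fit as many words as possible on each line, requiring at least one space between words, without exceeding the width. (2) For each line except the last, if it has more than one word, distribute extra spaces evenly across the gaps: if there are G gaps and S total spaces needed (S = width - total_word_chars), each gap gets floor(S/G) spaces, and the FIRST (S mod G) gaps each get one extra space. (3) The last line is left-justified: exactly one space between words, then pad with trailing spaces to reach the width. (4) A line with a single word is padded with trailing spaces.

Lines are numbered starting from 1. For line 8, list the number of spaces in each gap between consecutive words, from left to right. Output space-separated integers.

Answer: 3

Derivation:
Line 1: ['structure', 'ant'] (min_width=13, slack=1)
Line 2: ['clean', 'golden'] (min_width=12, slack=2)
Line 3: ['fast', 'dog', 'south'] (min_width=14, slack=0)
Line 4: ['happy', 'bee', 'be'] (min_width=12, slack=2)
Line 5: ['progress'] (min_width=8, slack=6)
Line 6: ['window'] (min_width=6, slack=8)
Line 7: ['childhood'] (min_width=9, slack=5)
Line 8: ['train', 'orange'] (min_width=12, slack=2)
Line 9: ['matrix'] (min_width=6, slack=8)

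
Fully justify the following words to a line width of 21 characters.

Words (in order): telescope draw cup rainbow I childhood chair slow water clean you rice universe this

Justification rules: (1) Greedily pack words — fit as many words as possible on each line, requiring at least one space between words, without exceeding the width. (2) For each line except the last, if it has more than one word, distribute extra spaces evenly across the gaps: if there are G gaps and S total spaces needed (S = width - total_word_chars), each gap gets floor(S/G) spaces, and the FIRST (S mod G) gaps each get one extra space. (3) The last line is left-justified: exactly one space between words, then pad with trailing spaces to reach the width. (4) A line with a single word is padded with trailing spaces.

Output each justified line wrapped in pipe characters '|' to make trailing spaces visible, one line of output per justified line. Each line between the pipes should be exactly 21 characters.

Line 1: ['telescope', 'draw', 'cup'] (min_width=18, slack=3)
Line 2: ['rainbow', 'I', 'childhood'] (min_width=19, slack=2)
Line 3: ['chair', 'slow', 'water'] (min_width=16, slack=5)
Line 4: ['clean', 'you', 'rice'] (min_width=14, slack=7)
Line 5: ['universe', 'this'] (min_width=13, slack=8)

Answer: |telescope   draw  cup|
|rainbow  I  childhood|
|chair    slow   water|
|clean     you    rice|
|universe this        |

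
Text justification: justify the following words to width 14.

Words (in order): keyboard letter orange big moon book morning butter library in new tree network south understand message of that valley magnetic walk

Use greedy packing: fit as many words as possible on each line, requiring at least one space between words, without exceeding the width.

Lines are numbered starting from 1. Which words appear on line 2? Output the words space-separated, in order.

Answer: letter orange

Derivation:
Line 1: ['keyboard'] (min_width=8, slack=6)
Line 2: ['letter', 'orange'] (min_width=13, slack=1)
Line 3: ['big', 'moon', 'book'] (min_width=13, slack=1)
Line 4: ['morning', 'butter'] (min_width=14, slack=0)
Line 5: ['library', 'in', 'new'] (min_width=14, slack=0)
Line 6: ['tree', 'network'] (min_width=12, slack=2)
Line 7: ['south'] (min_width=5, slack=9)
Line 8: ['understand'] (min_width=10, slack=4)
Line 9: ['message', 'of'] (min_width=10, slack=4)
Line 10: ['that', 'valley'] (min_width=11, slack=3)
Line 11: ['magnetic', 'walk'] (min_width=13, slack=1)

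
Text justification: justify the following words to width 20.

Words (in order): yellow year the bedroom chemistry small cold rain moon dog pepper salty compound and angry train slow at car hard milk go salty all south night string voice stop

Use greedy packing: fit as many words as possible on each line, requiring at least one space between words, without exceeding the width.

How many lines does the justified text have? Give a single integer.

Answer: 9

Derivation:
Line 1: ['yellow', 'year', 'the'] (min_width=15, slack=5)
Line 2: ['bedroom', 'chemistry'] (min_width=17, slack=3)
Line 3: ['small', 'cold', 'rain', 'moon'] (min_width=20, slack=0)
Line 4: ['dog', 'pepper', 'salty'] (min_width=16, slack=4)
Line 5: ['compound', 'and', 'angry'] (min_width=18, slack=2)
Line 6: ['train', 'slow', 'at', 'car'] (min_width=17, slack=3)
Line 7: ['hard', 'milk', 'go', 'salty'] (min_width=18, slack=2)
Line 8: ['all', 'south', 'night'] (min_width=15, slack=5)
Line 9: ['string', 'voice', 'stop'] (min_width=17, slack=3)
Total lines: 9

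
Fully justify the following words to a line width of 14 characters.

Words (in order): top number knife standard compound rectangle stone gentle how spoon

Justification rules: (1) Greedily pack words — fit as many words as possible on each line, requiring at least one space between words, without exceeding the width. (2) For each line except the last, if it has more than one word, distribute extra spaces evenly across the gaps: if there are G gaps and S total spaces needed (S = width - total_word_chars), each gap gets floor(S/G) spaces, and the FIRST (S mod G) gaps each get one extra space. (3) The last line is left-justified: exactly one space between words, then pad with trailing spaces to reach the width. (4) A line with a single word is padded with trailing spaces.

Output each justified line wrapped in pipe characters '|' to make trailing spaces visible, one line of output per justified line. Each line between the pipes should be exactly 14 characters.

Answer: |top     number|
|knife standard|
|compound      |
|rectangle     |
|stone   gentle|
|how spoon     |

Derivation:
Line 1: ['top', 'number'] (min_width=10, slack=4)
Line 2: ['knife', 'standard'] (min_width=14, slack=0)
Line 3: ['compound'] (min_width=8, slack=6)
Line 4: ['rectangle'] (min_width=9, slack=5)
Line 5: ['stone', 'gentle'] (min_width=12, slack=2)
Line 6: ['how', 'spoon'] (min_width=9, slack=5)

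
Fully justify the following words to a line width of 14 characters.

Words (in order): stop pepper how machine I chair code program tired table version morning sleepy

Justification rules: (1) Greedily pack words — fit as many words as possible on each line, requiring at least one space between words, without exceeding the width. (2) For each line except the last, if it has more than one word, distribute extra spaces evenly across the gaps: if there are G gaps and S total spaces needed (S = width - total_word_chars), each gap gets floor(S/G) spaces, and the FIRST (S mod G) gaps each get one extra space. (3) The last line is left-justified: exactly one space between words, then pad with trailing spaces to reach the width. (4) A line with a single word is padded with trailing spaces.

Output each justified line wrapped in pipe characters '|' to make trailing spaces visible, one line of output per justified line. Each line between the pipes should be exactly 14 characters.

Answer: |stop    pepper|
|how  machine I|
|chair     code|
|program  tired|
|table  version|
|morning sleepy|

Derivation:
Line 1: ['stop', 'pepper'] (min_width=11, slack=3)
Line 2: ['how', 'machine', 'I'] (min_width=13, slack=1)
Line 3: ['chair', 'code'] (min_width=10, slack=4)
Line 4: ['program', 'tired'] (min_width=13, slack=1)
Line 5: ['table', 'version'] (min_width=13, slack=1)
Line 6: ['morning', 'sleepy'] (min_width=14, slack=0)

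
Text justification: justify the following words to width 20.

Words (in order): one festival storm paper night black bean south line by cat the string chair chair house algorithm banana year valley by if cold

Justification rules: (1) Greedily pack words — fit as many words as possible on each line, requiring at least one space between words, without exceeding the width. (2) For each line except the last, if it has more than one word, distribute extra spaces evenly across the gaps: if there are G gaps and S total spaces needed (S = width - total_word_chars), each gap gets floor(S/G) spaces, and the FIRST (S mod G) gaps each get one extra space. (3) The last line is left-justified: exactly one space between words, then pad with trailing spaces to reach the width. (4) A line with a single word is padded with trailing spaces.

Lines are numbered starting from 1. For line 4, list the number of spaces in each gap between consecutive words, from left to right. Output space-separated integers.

Line 1: ['one', 'festival', 'storm'] (min_width=18, slack=2)
Line 2: ['paper', 'night', 'black'] (min_width=17, slack=3)
Line 3: ['bean', 'south', 'line', 'by'] (min_width=18, slack=2)
Line 4: ['cat', 'the', 'string', 'chair'] (min_width=20, slack=0)
Line 5: ['chair', 'house'] (min_width=11, slack=9)
Line 6: ['algorithm', 'banana'] (min_width=16, slack=4)
Line 7: ['year', 'valley', 'by', 'if'] (min_width=17, slack=3)
Line 8: ['cold'] (min_width=4, slack=16)

Answer: 1 1 1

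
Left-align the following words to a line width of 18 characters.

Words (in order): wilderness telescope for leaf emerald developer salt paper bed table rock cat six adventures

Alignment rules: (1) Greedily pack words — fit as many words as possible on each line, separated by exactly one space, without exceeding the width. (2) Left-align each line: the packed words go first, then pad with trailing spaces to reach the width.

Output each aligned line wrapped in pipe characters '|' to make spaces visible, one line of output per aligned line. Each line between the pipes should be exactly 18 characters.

Line 1: ['wilderness'] (min_width=10, slack=8)
Line 2: ['telescope', 'for', 'leaf'] (min_width=18, slack=0)
Line 3: ['emerald', 'developer'] (min_width=17, slack=1)
Line 4: ['salt', 'paper', 'bed'] (min_width=14, slack=4)
Line 5: ['table', 'rock', 'cat', 'six'] (min_width=18, slack=0)
Line 6: ['adventures'] (min_width=10, slack=8)

Answer: |wilderness        |
|telescope for leaf|
|emerald developer |
|salt paper bed    |
|table rock cat six|
|adventures        |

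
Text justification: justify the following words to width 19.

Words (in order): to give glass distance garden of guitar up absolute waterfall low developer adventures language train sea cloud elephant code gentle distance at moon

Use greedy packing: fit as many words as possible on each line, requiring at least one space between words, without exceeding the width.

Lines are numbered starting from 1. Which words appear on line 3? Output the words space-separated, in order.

Answer: guitar up absolute

Derivation:
Line 1: ['to', 'give', 'glass'] (min_width=13, slack=6)
Line 2: ['distance', 'garden', 'of'] (min_width=18, slack=1)
Line 3: ['guitar', 'up', 'absolute'] (min_width=18, slack=1)
Line 4: ['waterfall', 'low'] (min_width=13, slack=6)
Line 5: ['developer'] (min_width=9, slack=10)
Line 6: ['adventures', 'language'] (min_width=19, slack=0)
Line 7: ['train', 'sea', 'cloud'] (min_width=15, slack=4)
Line 8: ['elephant', 'code'] (min_width=13, slack=6)
Line 9: ['gentle', 'distance', 'at'] (min_width=18, slack=1)
Line 10: ['moon'] (min_width=4, slack=15)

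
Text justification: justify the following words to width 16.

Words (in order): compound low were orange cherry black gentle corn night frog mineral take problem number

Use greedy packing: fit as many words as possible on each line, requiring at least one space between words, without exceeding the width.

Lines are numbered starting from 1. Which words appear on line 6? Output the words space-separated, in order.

Answer: mineral take

Derivation:
Line 1: ['compound', 'low'] (min_width=12, slack=4)
Line 2: ['were', 'orange'] (min_width=11, slack=5)
Line 3: ['cherry', 'black'] (min_width=12, slack=4)
Line 4: ['gentle', 'corn'] (min_width=11, slack=5)
Line 5: ['night', 'frog'] (min_width=10, slack=6)
Line 6: ['mineral', 'take'] (min_width=12, slack=4)
Line 7: ['problem', 'number'] (min_width=14, slack=2)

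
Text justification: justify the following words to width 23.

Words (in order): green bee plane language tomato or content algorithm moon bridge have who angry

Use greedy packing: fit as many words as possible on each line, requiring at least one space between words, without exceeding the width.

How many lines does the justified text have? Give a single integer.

Answer: 4

Derivation:
Line 1: ['green', 'bee', 'plane'] (min_width=15, slack=8)
Line 2: ['language', 'tomato', 'or'] (min_width=18, slack=5)
Line 3: ['content', 'algorithm', 'moon'] (min_width=22, slack=1)
Line 4: ['bridge', 'have', 'who', 'angry'] (min_width=21, slack=2)
Total lines: 4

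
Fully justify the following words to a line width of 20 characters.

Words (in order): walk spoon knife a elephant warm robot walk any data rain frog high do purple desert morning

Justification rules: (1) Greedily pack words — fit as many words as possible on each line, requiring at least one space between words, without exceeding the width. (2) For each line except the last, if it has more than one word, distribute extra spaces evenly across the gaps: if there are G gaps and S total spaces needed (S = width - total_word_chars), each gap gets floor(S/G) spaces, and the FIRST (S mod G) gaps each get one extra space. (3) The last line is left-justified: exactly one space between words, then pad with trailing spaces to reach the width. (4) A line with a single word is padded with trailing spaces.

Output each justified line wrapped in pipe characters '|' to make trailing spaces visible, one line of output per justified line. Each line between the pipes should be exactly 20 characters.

Answer: |walk  spoon  knife a|
|elephant  warm robot|
|walk  any  data rain|
|frog  high do purple|
|desert morning      |

Derivation:
Line 1: ['walk', 'spoon', 'knife', 'a'] (min_width=18, slack=2)
Line 2: ['elephant', 'warm', 'robot'] (min_width=19, slack=1)
Line 3: ['walk', 'any', 'data', 'rain'] (min_width=18, slack=2)
Line 4: ['frog', 'high', 'do', 'purple'] (min_width=19, slack=1)
Line 5: ['desert', 'morning'] (min_width=14, slack=6)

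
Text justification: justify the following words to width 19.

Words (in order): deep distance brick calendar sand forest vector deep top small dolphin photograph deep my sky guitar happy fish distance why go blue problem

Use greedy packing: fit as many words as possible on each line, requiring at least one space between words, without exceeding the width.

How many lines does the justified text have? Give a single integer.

Line 1: ['deep', 'distance', 'brick'] (min_width=19, slack=0)
Line 2: ['calendar', 'sand'] (min_width=13, slack=6)
Line 3: ['forest', 'vector', 'deep'] (min_width=18, slack=1)
Line 4: ['top', 'small', 'dolphin'] (min_width=17, slack=2)
Line 5: ['photograph', 'deep', 'my'] (min_width=18, slack=1)
Line 6: ['sky', 'guitar', 'happy'] (min_width=16, slack=3)
Line 7: ['fish', 'distance', 'why'] (min_width=17, slack=2)
Line 8: ['go', 'blue', 'problem'] (min_width=15, slack=4)
Total lines: 8

Answer: 8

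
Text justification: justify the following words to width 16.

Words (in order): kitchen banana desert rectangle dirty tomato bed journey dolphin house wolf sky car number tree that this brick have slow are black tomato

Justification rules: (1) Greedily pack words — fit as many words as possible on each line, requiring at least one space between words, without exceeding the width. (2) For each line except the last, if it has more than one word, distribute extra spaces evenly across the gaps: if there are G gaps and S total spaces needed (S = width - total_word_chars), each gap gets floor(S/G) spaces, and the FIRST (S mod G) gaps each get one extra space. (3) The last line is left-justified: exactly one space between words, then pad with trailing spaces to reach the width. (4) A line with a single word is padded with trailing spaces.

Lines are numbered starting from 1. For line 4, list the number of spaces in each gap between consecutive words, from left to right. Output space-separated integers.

Answer: 2

Derivation:
Line 1: ['kitchen', 'banana'] (min_width=14, slack=2)
Line 2: ['desert', 'rectangle'] (min_width=16, slack=0)
Line 3: ['dirty', 'tomato', 'bed'] (min_width=16, slack=0)
Line 4: ['journey', 'dolphin'] (min_width=15, slack=1)
Line 5: ['house', 'wolf', 'sky'] (min_width=14, slack=2)
Line 6: ['car', 'number', 'tree'] (min_width=15, slack=1)
Line 7: ['that', 'this', 'brick'] (min_width=15, slack=1)
Line 8: ['have', 'slow', 'are'] (min_width=13, slack=3)
Line 9: ['black', 'tomato'] (min_width=12, slack=4)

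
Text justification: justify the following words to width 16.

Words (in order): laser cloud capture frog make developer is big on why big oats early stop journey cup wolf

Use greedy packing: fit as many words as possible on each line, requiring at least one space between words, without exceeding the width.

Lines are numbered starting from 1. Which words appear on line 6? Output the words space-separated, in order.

Line 1: ['laser', 'cloud'] (min_width=11, slack=5)
Line 2: ['capture', 'frog'] (min_width=12, slack=4)
Line 3: ['make', 'developer'] (min_width=14, slack=2)
Line 4: ['is', 'big', 'on', 'why'] (min_width=13, slack=3)
Line 5: ['big', 'oats', 'early'] (min_width=14, slack=2)
Line 6: ['stop', 'journey', 'cup'] (min_width=16, slack=0)
Line 7: ['wolf'] (min_width=4, slack=12)

Answer: stop journey cup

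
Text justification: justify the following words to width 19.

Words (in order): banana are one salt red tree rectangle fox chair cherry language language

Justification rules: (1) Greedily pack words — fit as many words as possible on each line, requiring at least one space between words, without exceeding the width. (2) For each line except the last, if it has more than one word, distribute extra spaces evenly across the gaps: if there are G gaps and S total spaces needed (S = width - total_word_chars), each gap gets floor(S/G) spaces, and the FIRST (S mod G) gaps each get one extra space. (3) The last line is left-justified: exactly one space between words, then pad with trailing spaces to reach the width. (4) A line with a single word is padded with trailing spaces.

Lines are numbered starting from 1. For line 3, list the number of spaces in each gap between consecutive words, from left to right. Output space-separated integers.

Line 1: ['banana', 'are', 'one', 'salt'] (min_width=19, slack=0)
Line 2: ['red', 'tree', 'rectangle'] (min_width=18, slack=1)
Line 3: ['fox', 'chair', 'cherry'] (min_width=16, slack=3)
Line 4: ['language', 'language'] (min_width=17, slack=2)

Answer: 3 2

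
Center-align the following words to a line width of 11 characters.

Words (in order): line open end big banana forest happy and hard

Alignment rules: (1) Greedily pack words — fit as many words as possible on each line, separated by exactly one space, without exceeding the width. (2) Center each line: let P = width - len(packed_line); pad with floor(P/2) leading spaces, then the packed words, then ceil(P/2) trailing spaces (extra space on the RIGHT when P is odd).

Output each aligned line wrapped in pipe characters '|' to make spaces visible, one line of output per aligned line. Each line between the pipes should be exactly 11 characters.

Answer: | line open |
|  end big  |
|  banana   |
|  forest   |
| happy and |
|   hard    |

Derivation:
Line 1: ['line', 'open'] (min_width=9, slack=2)
Line 2: ['end', 'big'] (min_width=7, slack=4)
Line 3: ['banana'] (min_width=6, slack=5)
Line 4: ['forest'] (min_width=6, slack=5)
Line 5: ['happy', 'and'] (min_width=9, slack=2)
Line 6: ['hard'] (min_width=4, slack=7)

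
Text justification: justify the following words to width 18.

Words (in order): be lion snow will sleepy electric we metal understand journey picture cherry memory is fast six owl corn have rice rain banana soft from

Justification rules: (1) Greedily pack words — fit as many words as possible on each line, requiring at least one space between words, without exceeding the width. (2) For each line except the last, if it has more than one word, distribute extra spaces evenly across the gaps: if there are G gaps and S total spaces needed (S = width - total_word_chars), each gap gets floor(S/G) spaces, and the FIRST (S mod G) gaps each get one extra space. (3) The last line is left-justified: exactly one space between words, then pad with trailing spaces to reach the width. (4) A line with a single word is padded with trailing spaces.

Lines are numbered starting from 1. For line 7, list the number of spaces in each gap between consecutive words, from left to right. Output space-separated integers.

Answer: 3 3

Derivation:
Line 1: ['be', 'lion', 'snow', 'will'] (min_width=17, slack=1)
Line 2: ['sleepy', 'electric', 'we'] (min_width=18, slack=0)
Line 3: ['metal', 'understand'] (min_width=16, slack=2)
Line 4: ['journey', 'picture'] (min_width=15, slack=3)
Line 5: ['cherry', 'memory', 'is'] (min_width=16, slack=2)
Line 6: ['fast', 'six', 'owl', 'corn'] (min_width=17, slack=1)
Line 7: ['have', 'rice', 'rain'] (min_width=14, slack=4)
Line 8: ['banana', 'soft', 'from'] (min_width=16, slack=2)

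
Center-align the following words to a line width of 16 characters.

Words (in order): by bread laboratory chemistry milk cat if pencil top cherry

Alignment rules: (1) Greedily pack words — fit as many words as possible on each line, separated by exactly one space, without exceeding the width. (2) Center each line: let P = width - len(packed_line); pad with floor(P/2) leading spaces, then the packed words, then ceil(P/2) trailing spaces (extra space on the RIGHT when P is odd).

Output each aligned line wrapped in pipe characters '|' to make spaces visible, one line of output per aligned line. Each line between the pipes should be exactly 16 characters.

Answer: |    by bread    |
|   laboratory   |
| chemistry milk |
| cat if pencil  |
|   top cherry   |

Derivation:
Line 1: ['by', 'bread'] (min_width=8, slack=8)
Line 2: ['laboratory'] (min_width=10, slack=6)
Line 3: ['chemistry', 'milk'] (min_width=14, slack=2)
Line 4: ['cat', 'if', 'pencil'] (min_width=13, slack=3)
Line 5: ['top', 'cherry'] (min_width=10, slack=6)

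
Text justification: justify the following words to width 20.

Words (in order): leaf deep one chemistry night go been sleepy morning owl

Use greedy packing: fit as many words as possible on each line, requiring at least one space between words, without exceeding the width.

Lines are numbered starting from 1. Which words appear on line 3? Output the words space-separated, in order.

Answer: been sleepy morning

Derivation:
Line 1: ['leaf', 'deep', 'one'] (min_width=13, slack=7)
Line 2: ['chemistry', 'night', 'go'] (min_width=18, slack=2)
Line 3: ['been', 'sleepy', 'morning'] (min_width=19, slack=1)
Line 4: ['owl'] (min_width=3, slack=17)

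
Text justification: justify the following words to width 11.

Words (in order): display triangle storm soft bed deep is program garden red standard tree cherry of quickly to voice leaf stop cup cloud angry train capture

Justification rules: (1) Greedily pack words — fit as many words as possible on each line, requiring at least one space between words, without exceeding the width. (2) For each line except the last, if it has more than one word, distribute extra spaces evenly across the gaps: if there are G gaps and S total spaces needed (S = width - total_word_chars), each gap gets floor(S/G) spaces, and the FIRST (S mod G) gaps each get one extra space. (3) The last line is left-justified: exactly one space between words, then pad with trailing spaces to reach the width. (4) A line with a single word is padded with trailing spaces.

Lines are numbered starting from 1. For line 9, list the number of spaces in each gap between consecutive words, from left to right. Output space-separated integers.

Line 1: ['display'] (min_width=7, slack=4)
Line 2: ['triangle'] (min_width=8, slack=3)
Line 3: ['storm', 'soft'] (min_width=10, slack=1)
Line 4: ['bed', 'deep', 'is'] (min_width=11, slack=0)
Line 5: ['program'] (min_width=7, slack=4)
Line 6: ['garden', 'red'] (min_width=10, slack=1)
Line 7: ['standard'] (min_width=8, slack=3)
Line 8: ['tree', 'cherry'] (min_width=11, slack=0)
Line 9: ['of', 'quickly'] (min_width=10, slack=1)
Line 10: ['to', 'voice'] (min_width=8, slack=3)
Line 11: ['leaf', 'stop'] (min_width=9, slack=2)
Line 12: ['cup', 'cloud'] (min_width=9, slack=2)
Line 13: ['angry', 'train'] (min_width=11, slack=0)
Line 14: ['capture'] (min_width=7, slack=4)

Answer: 2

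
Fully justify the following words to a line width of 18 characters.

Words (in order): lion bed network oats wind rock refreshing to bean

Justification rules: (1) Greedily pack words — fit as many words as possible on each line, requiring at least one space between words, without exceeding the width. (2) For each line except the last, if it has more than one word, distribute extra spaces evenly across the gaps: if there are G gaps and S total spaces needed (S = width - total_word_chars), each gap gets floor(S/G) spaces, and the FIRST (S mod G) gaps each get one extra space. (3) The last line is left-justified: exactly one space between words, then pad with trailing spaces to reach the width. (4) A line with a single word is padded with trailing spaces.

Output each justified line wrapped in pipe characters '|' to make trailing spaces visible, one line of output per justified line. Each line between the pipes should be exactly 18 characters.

Answer: |lion  bed  network|
|oats   wind   rock|
|refreshing to bean|

Derivation:
Line 1: ['lion', 'bed', 'network'] (min_width=16, slack=2)
Line 2: ['oats', 'wind', 'rock'] (min_width=14, slack=4)
Line 3: ['refreshing', 'to', 'bean'] (min_width=18, slack=0)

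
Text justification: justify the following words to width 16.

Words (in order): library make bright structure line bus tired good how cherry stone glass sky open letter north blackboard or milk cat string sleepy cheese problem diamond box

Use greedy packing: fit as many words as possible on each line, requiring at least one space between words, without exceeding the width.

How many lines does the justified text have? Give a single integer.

Answer: 11

Derivation:
Line 1: ['library', 'make'] (min_width=12, slack=4)
Line 2: ['bright', 'structure'] (min_width=16, slack=0)
Line 3: ['line', 'bus', 'tired'] (min_width=14, slack=2)
Line 4: ['good', 'how', 'cherry'] (min_width=15, slack=1)
Line 5: ['stone', 'glass', 'sky'] (min_width=15, slack=1)
Line 6: ['open', 'letter'] (min_width=11, slack=5)
Line 7: ['north', 'blackboard'] (min_width=16, slack=0)
Line 8: ['or', 'milk', 'cat'] (min_width=11, slack=5)
Line 9: ['string', 'sleepy'] (min_width=13, slack=3)
Line 10: ['cheese', 'problem'] (min_width=14, slack=2)
Line 11: ['diamond', 'box'] (min_width=11, slack=5)
Total lines: 11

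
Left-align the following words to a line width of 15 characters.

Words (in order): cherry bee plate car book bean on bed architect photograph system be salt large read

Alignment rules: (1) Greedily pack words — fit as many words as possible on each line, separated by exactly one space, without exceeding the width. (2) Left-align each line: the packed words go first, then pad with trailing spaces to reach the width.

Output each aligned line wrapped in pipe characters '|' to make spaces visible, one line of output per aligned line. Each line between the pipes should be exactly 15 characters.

Line 1: ['cherry', 'bee'] (min_width=10, slack=5)
Line 2: ['plate', 'car', 'book'] (min_width=14, slack=1)
Line 3: ['bean', 'on', 'bed'] (min_width=11, slack=4)
Line 4: ['architect'] (min_width=9, slack=6)
Line 5: ['photograph'] (min_width=10, slack=5)
Line 6: ['system', 'be', 'salt'] (min_width=14, slack=1)
Line 7: ['large', 'read'] (min_width=10, slack=5)

Answer: |cherry bee     |
|plate car book |
|bean on bed    |
|architect      |
|photograph     |
|system be salt |
|large read     |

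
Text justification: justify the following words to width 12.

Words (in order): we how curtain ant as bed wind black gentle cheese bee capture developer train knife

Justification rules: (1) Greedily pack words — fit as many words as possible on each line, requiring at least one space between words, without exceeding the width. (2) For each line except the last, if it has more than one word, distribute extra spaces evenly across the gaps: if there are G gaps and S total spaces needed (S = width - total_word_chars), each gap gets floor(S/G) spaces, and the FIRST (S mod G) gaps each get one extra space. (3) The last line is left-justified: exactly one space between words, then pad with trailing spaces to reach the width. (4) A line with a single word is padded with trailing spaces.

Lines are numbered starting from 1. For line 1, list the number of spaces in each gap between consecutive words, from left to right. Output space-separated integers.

Answer: 7

Derivation:
Line 1: ['we', 'how'] (min_width=6, slack=6)
Line 2: ['curtain', 'ant'] (min_width=11, slack=1)
Line 3: ['as', 'bed', 'wind'] (min_width=11, slack=1)
Line 4: ['black', 'gentle'] (min_width=12, slack=0)
Line 5: ['cheese', 'bee'] (min_width=10, slack=2)
Line 6: ['capture'] (min_width=7, slack=5)
Line 7: ['developer'] (min_width=9, slack=3)
Line 8: ['train', 'knife'] (min_width=11, slack=1)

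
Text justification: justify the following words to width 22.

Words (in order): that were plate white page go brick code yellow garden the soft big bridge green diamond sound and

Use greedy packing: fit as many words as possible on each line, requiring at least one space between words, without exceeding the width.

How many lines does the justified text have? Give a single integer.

Line 1: ['that', 'were', 'plate', 'white'] (min_width=21, slack=1)
Line 2: ['page', 'go', 'brick', 'code'] (min_width=18, slack=4)
Line 3: ['yellow', 'garden', 'the', 'soft'] (min_width=22, slack=0)
Line 4: ['big', 'bridge', 'green'] (min_width=16, slack=6)
Line 5: ['diamond', 'sound', 'and'] (min_width=17, slack=5)
Total lines: 5

Answer: 5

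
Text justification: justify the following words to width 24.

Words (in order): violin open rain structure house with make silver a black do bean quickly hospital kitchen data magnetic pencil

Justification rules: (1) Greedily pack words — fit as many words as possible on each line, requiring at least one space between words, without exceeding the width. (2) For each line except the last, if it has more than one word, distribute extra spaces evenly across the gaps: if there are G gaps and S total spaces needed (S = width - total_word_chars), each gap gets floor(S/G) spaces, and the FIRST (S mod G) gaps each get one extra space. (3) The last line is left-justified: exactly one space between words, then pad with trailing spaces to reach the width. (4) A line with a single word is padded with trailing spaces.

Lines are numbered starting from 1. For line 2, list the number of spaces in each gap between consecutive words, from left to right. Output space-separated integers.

Answer: 3 3

Derivation:
Line 1: ['violin', 'open', 'rain'] (min_width=16, slack=8)
Line 2: ['structure', 'house', 'with'] (min_width=20, slack=4)
Line 3: ['make', 'silver', 'a', 'black', 'do'] (min_width=22, slack=2)
Line 4: ['bean', 'quickly', 'hospital'] (min_width=21, slack=3)
Line 5: ['kitchen', 'data', 'magnetic'] (min_width=21, slack=3)
Line 6: ['pencil'] (min_width=6, slack=18)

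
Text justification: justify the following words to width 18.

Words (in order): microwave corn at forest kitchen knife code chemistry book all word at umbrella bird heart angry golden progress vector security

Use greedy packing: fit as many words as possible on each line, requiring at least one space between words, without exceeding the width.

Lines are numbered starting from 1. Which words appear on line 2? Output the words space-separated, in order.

Line 1: ['microwave', 'corn', 'at'] (min_width=17, slack=1)
Line 2: ['forest', 'kitchen'] (min_width=14, slack=4)
Line 3: ['knife', 'code'] (min_width=10, slack=8)
Line 4: ['chemistry', 'book', 'all'] (min_width=18, slack=0)
Line 5: ['word', 'at', 'umbrella'] (min_width=16, slack=2)
Line 6: ['bird', 'heart', 'angry'] (min_width=16, slack=2)
Line 7: ['golden', 'progress'] (min_width=15, slack=3)
Line 8: ['vector', 'security'] (min_width=15, slack=3)

Answer: forest kitchen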